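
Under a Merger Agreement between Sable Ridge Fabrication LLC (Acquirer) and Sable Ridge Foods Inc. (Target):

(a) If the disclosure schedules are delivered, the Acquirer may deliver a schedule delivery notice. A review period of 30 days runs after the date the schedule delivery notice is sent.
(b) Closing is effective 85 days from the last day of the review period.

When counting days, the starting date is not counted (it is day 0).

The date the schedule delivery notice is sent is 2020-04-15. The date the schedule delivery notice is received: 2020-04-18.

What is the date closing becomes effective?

The last day of the review period: 2020-04-15 + 30 days = 2020-05-15.
The date closing becomes effective: 85 calendar days after 2020-05-15 is 2020-08-08.

2020-08-08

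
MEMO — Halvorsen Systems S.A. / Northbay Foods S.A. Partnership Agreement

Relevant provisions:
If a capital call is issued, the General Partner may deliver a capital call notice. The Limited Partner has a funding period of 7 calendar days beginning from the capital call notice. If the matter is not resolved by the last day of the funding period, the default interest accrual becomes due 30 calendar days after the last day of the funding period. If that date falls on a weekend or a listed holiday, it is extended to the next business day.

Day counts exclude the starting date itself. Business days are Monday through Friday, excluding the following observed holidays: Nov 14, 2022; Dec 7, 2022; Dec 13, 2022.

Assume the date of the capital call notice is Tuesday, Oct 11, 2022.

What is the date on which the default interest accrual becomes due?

The last day of the funding period: 7 calendar days after Oct 11, 2022 is Oct 18, 2022.
Adding 30 calendar days to Oct 18, 2022 gives Nov 17, 2022, which is the date on which the default interest accrual becomes due. Nov 17, 2022 is a Thursday and is not a listed holiday, so no roll-forward applies.

Nov 17, 2022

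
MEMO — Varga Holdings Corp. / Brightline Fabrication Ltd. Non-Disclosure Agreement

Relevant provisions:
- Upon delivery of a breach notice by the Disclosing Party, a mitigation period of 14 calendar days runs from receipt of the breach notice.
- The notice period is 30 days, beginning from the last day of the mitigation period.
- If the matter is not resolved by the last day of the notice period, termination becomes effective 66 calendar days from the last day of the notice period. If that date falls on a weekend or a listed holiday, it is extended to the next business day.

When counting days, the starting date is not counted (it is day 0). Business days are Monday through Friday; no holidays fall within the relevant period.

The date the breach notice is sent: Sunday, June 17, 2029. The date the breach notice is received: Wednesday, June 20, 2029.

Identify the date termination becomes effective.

October 8, 2029

The last day of the mitigation period: 14 calendar days after June 20, 2029 is July 4, 2029.
The last day of the notice period: July 4, 2029 + 30 days = August 3, 2029.
Adding 66 calendar days to August 3, 2029 gives October 8, 2029, which is the date termination becomes effective. October 8, 2029 is a Monday, so no roll-forward applies.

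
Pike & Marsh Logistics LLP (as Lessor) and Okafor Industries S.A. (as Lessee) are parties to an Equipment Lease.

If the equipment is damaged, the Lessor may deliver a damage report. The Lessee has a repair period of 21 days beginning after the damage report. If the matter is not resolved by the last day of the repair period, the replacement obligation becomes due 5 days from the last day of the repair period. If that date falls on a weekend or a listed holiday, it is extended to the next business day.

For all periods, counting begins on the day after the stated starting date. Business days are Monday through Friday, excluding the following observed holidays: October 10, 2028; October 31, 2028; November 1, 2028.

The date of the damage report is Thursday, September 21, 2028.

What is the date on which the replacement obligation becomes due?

October 17, 2028

The last day of the repair period: 21 calendar days after September 21, 2028 is October 12, 2028.
The date on which the replacement obligation becomes due: 5 calendar days after October 12, 2028 is October 17, 2028. October 17, 2028 is a Tuesday and is not a listed holiday, so no roll-forward applies.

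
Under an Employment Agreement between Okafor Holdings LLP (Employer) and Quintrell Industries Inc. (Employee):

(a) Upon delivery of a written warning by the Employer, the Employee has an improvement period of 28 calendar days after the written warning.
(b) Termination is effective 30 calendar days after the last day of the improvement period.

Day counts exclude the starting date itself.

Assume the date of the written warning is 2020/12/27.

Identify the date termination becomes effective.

2021/02/23

The last day of the improvement period: 28 calendar days after 2020/12/27 is 2021/01/24.
The date termination becomes effective: 2021/01/24 + 30 days = 2021/02/23.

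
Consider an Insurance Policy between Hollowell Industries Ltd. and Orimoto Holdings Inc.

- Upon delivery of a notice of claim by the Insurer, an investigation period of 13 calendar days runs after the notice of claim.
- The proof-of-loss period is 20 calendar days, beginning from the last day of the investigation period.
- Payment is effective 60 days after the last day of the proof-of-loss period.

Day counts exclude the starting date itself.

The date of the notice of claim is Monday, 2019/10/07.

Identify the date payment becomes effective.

The last day of the investigation period: 13 calendar days after 2019/10/07 is 2019/10/20.
The last day of the proof-of-loss period: 20 calendar days after 2019/10/20 is 2019/11/09.
Adding 60 calendar days to 2019/11/09 gives 2020/01/08, which is the date payment becomes effective.

2020/01/08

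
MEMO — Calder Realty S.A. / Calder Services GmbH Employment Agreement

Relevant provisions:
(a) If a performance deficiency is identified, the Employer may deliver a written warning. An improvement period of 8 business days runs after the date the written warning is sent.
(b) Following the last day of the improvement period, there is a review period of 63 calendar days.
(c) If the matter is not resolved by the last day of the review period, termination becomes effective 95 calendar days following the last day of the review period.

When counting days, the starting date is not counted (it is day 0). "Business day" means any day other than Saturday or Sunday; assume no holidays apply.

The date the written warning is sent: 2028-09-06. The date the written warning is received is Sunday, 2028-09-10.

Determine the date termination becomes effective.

The last day of the improvement period: counting 8 business days from Wednesday, 2028-09-06 (Sep 7, Sep 8, Sep 11, Sep 12, Sep 13, Sep 14, Sep 15, Sep 18, skipping weekends) reaches Monday, 2028-09-18.
The last day of the review period: 63 calendar days after 2028-09-18 is 2028-11-20.
The date termination becomes effective: 95 calendar days after 2028-11-20 is 2029-02-23.

2029-02-23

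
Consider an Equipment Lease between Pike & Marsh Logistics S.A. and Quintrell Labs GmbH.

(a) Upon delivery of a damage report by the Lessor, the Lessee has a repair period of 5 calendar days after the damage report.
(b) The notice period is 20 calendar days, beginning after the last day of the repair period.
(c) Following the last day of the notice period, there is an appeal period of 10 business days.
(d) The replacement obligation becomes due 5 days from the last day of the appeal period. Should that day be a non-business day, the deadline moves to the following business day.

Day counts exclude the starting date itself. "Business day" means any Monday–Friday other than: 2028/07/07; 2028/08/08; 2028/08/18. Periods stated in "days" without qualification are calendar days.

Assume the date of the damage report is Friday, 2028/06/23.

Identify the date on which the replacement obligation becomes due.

2028/08/07

Adding 5 calendar days to 2028/06/23 gives 2028/06/28, which is the last day of the repair period.
Adding 20 calendar days to 2028/06/28 gives 2028/07/18, which is the last day of the notice period.
The last day of the appeal period: 10 business days after Tuesday, 2028/07/18, skipping weekends — Jul 19, Jul 20, Jul 21, Jul 24, Jul 25, Jul 26, Jul 27, Jul 28, Jul 31, Aug 1 — lands on Tuesday, 2028/08/01.
Adding 5 calendar days to 2028/08/01 gives 2028/08/06, which is the date on which the replacement obligation becomes due. That falls on a Sunday, so it rolls to the next business day, Monday, 2028/08/07.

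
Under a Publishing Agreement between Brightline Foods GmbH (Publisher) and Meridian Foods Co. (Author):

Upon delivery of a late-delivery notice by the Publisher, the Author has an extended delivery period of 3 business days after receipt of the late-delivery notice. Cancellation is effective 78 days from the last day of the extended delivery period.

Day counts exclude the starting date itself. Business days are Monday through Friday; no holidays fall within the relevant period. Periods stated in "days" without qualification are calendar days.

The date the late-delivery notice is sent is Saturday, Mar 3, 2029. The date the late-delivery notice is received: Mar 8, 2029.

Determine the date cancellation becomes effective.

May 30, 2029

The last day of the extended delivery period: 3 business days after Thursday, Mar 8, 2029, skipping weekends — Mar 9, Mar 12, Mar 13 — lands on Tuesday, Mar 13, 2029.
The date cancellation becomes effective: 78 calendar days after Mar 13, 2029 is May 30, 2029.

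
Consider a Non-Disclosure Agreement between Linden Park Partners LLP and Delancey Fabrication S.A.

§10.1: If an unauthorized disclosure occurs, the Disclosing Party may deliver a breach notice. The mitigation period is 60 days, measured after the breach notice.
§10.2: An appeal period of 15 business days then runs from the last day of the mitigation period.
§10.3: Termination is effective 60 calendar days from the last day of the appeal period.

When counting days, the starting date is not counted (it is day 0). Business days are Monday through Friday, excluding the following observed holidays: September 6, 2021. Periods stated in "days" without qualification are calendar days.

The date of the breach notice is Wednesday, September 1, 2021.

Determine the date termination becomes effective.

January 18, 2022

The last day of the mitigation period: September 1, 2021 + 60 days = October 31, 2021.
The last day of the appeal period: counting 15 business days from Sunday, October 31, 2021 (Nov 1, Nov 2, Nov 3, Nov 4, …, Nov 17, Nov 18, Nov 19, skipping weekends) reaches Friday, November 19, 2021.
Adding 60 calendar days to November 19, 2021 gives January 18, 2022, which is the date termination becomes effective.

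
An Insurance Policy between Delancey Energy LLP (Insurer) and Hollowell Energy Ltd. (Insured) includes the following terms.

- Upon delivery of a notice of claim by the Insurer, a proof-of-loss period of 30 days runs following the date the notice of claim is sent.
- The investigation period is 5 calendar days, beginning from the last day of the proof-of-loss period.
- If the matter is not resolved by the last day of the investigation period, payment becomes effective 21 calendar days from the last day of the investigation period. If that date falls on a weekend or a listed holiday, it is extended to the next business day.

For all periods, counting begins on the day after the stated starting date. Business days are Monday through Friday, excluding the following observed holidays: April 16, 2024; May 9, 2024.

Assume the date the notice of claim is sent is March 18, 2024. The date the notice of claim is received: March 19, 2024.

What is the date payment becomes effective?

May 13, 2024

Adding 30 calendar days to March 18, 2024 gives April 17, 2024, which is the last day of the proof-of-loss period.
The last day of the investigation period: April 17, 2024 + 5 days = April 22, 2024.
The date payment becomes effective: April 22, 2024 + 21 days = May 13, 2024. May 13, 2024 is a Monday and is not a listed holiday, so no roll-forward applies.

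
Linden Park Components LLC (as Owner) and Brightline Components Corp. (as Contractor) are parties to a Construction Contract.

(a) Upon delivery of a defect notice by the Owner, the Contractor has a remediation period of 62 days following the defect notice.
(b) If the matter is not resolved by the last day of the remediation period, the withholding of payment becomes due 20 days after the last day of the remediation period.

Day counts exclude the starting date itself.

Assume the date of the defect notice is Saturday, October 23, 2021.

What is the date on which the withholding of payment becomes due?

The last day of the remediation period: October 23, 2021 + 62 days = December 24, 2021.
Adding 20 calendar days to December 24, 2021 gives January 13, 2022, which is the date on which the withholding of payment becomes due.

January 13, 2022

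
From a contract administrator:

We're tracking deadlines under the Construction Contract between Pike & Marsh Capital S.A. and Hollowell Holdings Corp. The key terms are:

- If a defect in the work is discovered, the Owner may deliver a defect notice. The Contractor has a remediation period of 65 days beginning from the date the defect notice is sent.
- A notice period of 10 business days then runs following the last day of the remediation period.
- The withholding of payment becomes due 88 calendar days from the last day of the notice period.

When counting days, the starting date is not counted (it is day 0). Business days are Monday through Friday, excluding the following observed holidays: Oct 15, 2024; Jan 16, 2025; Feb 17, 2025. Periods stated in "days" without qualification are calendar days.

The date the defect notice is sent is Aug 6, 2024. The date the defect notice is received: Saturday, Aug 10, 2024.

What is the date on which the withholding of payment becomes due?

The last day of the remediation period: 65 calendar days after Aug 6, 2024 is Oct 10, 2024.
The last day of the notice period: 10 business days after Thursday, Oct 10, 2024, skipping weekends and the listed holiday on Oct 15 — Oct 11, Oct 14, Oct 16, Oct 17, Oct 18, Oct 21, Oct 22, Oct 23, Oct 24, Oct 25 — lands on Friday, Oct 25, 2024.
The date on which the withholding of payment becomes due: 88 calendar days after Oct 25, 2024 is Jan 21, 2025.

Jan 21, 2025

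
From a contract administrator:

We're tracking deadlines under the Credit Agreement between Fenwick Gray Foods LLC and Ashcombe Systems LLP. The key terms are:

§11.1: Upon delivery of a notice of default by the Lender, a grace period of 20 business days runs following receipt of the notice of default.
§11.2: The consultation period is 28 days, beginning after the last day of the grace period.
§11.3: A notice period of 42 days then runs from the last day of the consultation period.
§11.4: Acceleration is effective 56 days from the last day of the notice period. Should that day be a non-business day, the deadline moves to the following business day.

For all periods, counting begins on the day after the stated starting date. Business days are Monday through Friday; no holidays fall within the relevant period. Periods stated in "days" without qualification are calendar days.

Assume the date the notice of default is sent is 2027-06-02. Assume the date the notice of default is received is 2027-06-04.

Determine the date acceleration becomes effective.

The last day of the grace period: 20 business days after Friday, 2027-06-04, skipping weekends — Jun 7, Jun 8, Jun 9, Jun 10, …, Jun 30, Jul 1, Jul 2 — lands on Friday, 2027-07-02.
Adding 28 calendar days to 2027-07-02 gives 2027-07-30, which is the last day of the consultation period.
The last day of the notice period: 2027-07-30 + 42 days = 2027-09-10.
The date acceleration becomes effective: 56 calendar days after 2027-09-10 is 2027-11-05. 2027-11-05 is a Friday, so no roll-forward applies.

2027-11-05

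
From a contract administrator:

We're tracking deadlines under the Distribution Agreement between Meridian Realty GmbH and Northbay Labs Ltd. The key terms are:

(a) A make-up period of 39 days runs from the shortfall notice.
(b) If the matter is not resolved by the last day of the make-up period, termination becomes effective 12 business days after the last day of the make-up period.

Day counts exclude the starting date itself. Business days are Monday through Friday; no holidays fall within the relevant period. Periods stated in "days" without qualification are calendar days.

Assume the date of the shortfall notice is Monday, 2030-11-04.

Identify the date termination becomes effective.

2030-12-31

Adding 39 calendar days to 2030-11-04 gives 2030-12-13, which is the last day of the make-up period.
The date termination becomes effective: counting 12 business days from Friday, 2030-12-13 (Dec 16, Dec 17, Dec 18, Dec 19, …, Dec 27, Dec 30, Dec 31, skipping weekends) reaches Tuesday, 2030-12-31.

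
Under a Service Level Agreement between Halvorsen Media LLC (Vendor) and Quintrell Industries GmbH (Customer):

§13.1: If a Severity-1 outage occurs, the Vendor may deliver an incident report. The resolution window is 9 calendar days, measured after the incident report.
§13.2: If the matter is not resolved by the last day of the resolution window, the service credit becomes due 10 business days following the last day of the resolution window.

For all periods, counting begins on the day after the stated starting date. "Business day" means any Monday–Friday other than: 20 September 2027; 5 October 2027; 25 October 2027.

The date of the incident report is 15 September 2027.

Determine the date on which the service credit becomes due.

The last day of the resolution window: 15 September 2027 + 9 days = 24 September 2027.
The date on which the service credit becomes due: 10 business days after Friday, 24 September 2027, skipping weekends and the listed holiday on Oct 5 — Sep 27, Sep 28, Sep 29, Sep 30, Oct 1, Oct 4, Oct 6, Oct 7, Oct 8, Oct 11 — lands on Monday, 11 October 2027.

11 October 2027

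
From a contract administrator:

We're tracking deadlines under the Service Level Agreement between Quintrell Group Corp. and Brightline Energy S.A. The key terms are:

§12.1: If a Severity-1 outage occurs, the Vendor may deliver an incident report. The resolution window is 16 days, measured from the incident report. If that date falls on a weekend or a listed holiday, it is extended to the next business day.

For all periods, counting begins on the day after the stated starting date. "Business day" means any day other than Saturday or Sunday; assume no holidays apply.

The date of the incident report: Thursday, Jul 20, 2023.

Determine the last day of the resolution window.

Aug 7, 2023

The last day of the resolution window: Jul 20, 2023 + 16 days = Aug 5, 2023. That falls on a Saturday, so it rolls to the next business day, Monday, Aug 7, 2023.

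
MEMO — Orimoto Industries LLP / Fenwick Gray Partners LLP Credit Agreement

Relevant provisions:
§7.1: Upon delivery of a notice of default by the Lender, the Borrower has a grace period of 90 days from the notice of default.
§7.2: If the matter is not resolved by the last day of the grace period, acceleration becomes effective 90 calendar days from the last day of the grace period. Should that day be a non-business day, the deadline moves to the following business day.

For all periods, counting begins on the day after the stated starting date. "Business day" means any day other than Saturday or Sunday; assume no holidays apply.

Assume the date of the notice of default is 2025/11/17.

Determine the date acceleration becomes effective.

Adding 90 calendar days to 2025/11/17 gives 2026/02/15, which is the last day of the grace period.
The date acceleration becomes effective: 2026/02/15 + 90 days = 2026/05/16. That falls on a Saturday, so it rolls to the next business day, Monday, 2026/05/18.

2026/05/18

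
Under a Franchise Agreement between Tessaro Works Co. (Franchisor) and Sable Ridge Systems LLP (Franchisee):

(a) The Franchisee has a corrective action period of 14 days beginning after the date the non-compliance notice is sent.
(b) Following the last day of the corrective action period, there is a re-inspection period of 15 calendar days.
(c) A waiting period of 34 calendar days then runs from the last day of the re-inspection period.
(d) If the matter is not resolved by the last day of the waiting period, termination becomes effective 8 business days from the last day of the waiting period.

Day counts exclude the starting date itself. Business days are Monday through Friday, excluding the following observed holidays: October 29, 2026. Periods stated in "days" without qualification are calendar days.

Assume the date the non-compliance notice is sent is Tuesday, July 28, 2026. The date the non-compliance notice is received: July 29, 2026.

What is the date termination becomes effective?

The last day of the corrective action period: 14 calendar days after July 28, 2026 is August 11, 2026.
The last day of the re-inspection period: August 11, 2026 + 15 days = August 26, 2026.
Adding 34 calendar days to August 26, 2026 gives September 29, 2026, which is the last day of the waiting period.
From Tuesday, September 29, 2026, 8 business days (Sep 30, Oct 1, Oct 2, Oct 5, Oct 6, Oct 7, Oct 8, Oct 9, skipping weekends) brings us to Friday, October 9, 2026, which is the date termination becomes effective.

October 9, 2026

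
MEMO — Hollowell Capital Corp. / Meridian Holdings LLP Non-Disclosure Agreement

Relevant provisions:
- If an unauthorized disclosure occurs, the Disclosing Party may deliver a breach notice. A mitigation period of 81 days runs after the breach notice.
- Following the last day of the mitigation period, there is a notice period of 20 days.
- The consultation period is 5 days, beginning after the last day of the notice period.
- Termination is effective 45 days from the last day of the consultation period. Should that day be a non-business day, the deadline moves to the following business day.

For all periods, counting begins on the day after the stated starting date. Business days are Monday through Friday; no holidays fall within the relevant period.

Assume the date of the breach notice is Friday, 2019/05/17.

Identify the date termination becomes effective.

The last day of the mitigation period: 81 calendar days after 2019/05/17 is 2019/08/06.
Adding 20 calendar days to 2019/08/06 gives 2019/08/26, which is the last day of the notice period.
The last day of the consultation period: 5 calendar days after 2019/08/26 is 2019/08/31.
Adding 45 calendar days to 2019/08/31 gives 2019/10/15, which is the date termination becomes effective. 2019/10/15 is a Tuesday, so no roll-forward applies.

2019/10/15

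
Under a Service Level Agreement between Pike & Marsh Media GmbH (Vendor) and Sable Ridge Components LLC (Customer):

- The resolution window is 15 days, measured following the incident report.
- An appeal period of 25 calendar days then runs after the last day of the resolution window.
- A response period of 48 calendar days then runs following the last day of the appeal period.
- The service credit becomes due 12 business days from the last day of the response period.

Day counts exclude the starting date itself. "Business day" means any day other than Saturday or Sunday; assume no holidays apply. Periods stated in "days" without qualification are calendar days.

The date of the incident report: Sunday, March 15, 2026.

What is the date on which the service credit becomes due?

June 29, 2026

The last day of the resolution window: 15 calendar days after March 15, 2026 is March 30, 2026.
The last day of the appeal period: March 30, 2026 + 25 days = April 24, 2026.
Adding 48 calendar days to April 24, 2026 gives June 11, 2026, which is the last day of the response period.
The date on which the service credit becomes due: 12 business days after Thursday, June 11, 2026, skipping weekends — Jun 12, Jun 15, Jun 16, Jun 17, …, Jun 25, Jun 26, Jun 29 — lands on Monday, June 29, 2026.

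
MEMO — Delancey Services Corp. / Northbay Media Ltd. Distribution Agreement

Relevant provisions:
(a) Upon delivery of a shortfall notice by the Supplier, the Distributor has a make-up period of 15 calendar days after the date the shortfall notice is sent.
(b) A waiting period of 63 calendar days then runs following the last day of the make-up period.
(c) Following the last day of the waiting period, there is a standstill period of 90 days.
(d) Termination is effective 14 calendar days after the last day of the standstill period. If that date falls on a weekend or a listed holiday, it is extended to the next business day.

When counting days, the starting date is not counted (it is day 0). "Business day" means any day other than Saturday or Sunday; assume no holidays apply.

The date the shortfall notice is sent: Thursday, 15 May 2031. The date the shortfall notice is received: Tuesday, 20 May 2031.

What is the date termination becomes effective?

Adding 15 calendar days to 15 May 2031 gives 30 May 2031, which is the last day of the make-up period.
Adding 63 calendar days to 30 May 2031 gives 1 August 2031, which is the last day of the waiting period.
Adding 90 calendar days to 1 August 2031 gives 30 October 2031, which is the last day of the standstill period.
The date termination becomes effective: 14 calendar days after 30 October 2031 is 13 November 2031. 13 November 2031 is a Thursday, so no roll-forward applies.

13 November 2031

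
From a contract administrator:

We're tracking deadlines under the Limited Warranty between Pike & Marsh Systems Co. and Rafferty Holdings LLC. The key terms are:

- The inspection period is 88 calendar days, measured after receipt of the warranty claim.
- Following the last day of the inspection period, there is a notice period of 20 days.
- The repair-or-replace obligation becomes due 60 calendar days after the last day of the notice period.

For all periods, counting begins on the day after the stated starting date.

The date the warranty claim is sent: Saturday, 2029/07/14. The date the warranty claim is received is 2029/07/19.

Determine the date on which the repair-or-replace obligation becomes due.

The last day of the inspection period: 88 calendar days after 2029/07/19 is 2029/10/15.
Adding 20 calendar days to 2029/10/15 gives 2029/11/04, which is the last day of the notice period.
The date on which the repair-or-replace obligation becomes due: 2029/11/04 + 60 days = 2030/01/03.

2030/01/03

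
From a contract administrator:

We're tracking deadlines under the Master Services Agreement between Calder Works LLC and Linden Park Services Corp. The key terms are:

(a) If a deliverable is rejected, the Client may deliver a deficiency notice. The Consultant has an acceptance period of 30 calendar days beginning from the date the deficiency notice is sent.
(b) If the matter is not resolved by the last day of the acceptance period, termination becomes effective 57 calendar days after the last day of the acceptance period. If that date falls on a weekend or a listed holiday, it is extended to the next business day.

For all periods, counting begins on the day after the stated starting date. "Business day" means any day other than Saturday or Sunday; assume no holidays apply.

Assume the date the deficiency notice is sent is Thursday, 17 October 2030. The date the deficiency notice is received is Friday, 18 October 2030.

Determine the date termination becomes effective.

13 January 2031

The last day of the acceptance period: 30 calendar days after 17 October 2030 is 16 November 2030.
Adding 57 calendar days to 16 November 2030 gives 12 January 2031, which is the date termination becomes effective. That falls on a Sunday, so it rolls to the next business day, Monday, 13 January 2031.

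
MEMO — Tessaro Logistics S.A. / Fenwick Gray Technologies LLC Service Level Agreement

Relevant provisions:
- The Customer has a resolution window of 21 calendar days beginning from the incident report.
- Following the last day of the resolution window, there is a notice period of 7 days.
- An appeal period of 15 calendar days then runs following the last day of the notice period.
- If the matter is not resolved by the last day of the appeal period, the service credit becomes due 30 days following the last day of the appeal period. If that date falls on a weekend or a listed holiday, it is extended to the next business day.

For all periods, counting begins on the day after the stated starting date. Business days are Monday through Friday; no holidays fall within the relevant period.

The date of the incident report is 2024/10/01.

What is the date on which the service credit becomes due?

2024/12/13

The last day of the resolution window: 21 calendar days after 2024/10/01 is 2024/10/22.
Adding 7 calendar days to 2024/10/22 gives 2024/10/29, which is the last day of the notice period.
Adding 15 calendar days to 2024/10/29 gives 2024/11/13, which is the last day of the appeal period.
The date on which the service credit becomes due: 30 calendar days after 2024/11/13 is 2024/12/13. 2024/12/13 is a Friday, so no roll-forward applies.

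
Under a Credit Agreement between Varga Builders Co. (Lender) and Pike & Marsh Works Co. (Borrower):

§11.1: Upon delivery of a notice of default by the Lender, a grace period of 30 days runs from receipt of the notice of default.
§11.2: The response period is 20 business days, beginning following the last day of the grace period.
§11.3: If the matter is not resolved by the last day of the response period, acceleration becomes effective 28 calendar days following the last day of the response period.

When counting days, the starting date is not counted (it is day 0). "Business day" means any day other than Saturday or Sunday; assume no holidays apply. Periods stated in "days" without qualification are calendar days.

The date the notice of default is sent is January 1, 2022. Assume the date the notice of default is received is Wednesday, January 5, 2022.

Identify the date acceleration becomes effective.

The last day of the grace period: January 5, 2022 + 30 days = February 4, 2022.
The last day of the response period: counting 20 business days from Friday, February 4, 2022 (Feb 7, Feb 8, Feb 9, Feb 10, …, Mar 2, Mar 3, Mar 4, skipping weekends) reaches Friday, March 4, 2022.
Adding 28 calendar days to March 4, 2022 gives April 1, 2022, which is the date acceleration becomes effective.

April 1, 2022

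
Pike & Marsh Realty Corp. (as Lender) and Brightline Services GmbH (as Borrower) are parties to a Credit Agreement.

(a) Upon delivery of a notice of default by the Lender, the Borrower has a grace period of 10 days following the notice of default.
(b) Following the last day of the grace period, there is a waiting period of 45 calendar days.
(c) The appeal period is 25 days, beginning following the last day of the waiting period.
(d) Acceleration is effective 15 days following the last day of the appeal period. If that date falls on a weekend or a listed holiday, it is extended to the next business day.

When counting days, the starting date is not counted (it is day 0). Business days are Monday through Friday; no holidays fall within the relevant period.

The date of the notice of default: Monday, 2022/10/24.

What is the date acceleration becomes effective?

The last day of the grace period: 10 calendar days after 2022/10/24 is 2022/11/03.
The last day of the waiting period: 2022/11/03 + 45 days = 2022/12/18.
The last day of the appeal period: 25 calendar days after 2022/12/18 is 2023/01/12.
The date acceleration becomes effective: 15 calendar days after 2023/01/12 is 2023/01/27. 2023/01/27 is a Friday, so no roll-forward applies.

2023/01/27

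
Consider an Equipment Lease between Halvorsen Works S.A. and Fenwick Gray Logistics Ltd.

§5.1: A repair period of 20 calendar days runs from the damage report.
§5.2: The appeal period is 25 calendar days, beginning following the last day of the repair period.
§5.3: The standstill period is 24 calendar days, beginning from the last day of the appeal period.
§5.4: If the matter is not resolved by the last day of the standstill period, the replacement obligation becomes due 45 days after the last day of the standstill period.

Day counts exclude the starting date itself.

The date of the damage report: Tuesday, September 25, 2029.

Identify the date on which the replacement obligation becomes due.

The last day of the repair period: 20 calendar days after September 25, 2029 is October 15, 2029.
The last day of the appeal period: 25 calendar days after October 15, 2029 is November 9, 2029.
Adding 24 calendar days to November 9, 2029 gives December 3, 2029, which is the last day of the standstill period.
Adding 45 calendar days to December 3, 2029 gives January 17, 2030, which is the date on which the replacement obligation becomes due.

January 17, 2030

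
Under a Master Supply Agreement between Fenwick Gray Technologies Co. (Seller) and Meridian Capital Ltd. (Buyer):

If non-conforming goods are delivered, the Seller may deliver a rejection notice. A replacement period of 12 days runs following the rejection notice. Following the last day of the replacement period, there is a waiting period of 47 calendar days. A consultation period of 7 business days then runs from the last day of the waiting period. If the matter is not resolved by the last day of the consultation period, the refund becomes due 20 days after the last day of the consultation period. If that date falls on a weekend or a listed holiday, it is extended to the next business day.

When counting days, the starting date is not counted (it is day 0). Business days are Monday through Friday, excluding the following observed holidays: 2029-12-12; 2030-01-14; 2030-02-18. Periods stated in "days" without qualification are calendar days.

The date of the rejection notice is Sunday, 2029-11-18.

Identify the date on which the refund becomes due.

2030-02-14

Adding 12 calendar days to 2029-11-18 gives 2029-11-30, which is the last day of the replacement period.
The last day of the waiting period: 47 calendar days after 2029-11-30 is 2030-01-16.
From Wednesday, 2030-01-16, 7 business days (Jan 17, Jan 18, Jan 21, Jan 22, Jan 23, Jan 24, Jan 25, skipping weekends) brings us to Friday, 2030-01-25, which is the last day of the consultation period.
The date on which the refund becomes due: 2030-01-25 + 20 days = 2030-02-14. 2030-02-14 is a Thursday and is not a listed holiday, so no roll-forward applies.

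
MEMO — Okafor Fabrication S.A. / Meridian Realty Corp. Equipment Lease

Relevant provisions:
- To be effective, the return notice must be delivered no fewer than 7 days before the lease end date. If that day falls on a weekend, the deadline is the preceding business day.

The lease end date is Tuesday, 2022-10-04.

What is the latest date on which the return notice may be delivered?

2022-09-27

2022-10-04 minus 7 days is 2022-09-27. That is a Tuesday, so no adjustment is needed.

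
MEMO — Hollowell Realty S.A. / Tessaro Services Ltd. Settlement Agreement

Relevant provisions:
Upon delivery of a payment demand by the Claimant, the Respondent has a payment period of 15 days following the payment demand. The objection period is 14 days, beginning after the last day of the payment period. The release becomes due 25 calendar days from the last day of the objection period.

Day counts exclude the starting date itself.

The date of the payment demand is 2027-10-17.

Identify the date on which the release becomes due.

Adding 15 calendar days to 2027-10-17 gives 2027-11-01, which is the last day of the payment period.
The last day of the objection period: 2027-11-01 + 14 days = 2027-11-15.
The date on which the release becomes due: 25 calendar days after 2027-11-15 is 2027-12-10.

2027-12-10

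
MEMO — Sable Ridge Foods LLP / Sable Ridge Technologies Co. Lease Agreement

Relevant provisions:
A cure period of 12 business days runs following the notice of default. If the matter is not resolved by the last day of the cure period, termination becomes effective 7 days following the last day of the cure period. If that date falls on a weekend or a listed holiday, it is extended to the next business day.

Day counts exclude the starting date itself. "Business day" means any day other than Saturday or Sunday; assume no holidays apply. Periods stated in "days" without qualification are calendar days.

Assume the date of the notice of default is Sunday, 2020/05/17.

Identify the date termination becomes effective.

2020/06/09

The last day of the cure period: counting 12 business days from Sunday, 2020/05/17 (May 18, May 19, May 20, May 21, …, May 29, Jun 1, Jun 2, skipping weekends) reaches Tuesday, 2020/06/02.
The date termination becomes effective: 7 calendar days after 2020/06/02 is 2020/06/09. 2020/06/09 is a Tuesday, so no roll-forward applies.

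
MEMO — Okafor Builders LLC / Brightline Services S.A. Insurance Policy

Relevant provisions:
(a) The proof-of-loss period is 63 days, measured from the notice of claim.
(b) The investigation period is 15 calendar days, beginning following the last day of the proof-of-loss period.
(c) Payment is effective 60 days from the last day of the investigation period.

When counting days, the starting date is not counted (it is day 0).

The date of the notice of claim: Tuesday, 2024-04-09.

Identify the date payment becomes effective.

The last day of the proof-of-loss period: 63 calendar days after 2024-04-09 is 2024-06-11.
Adding 15 calendar days to 2024-06-11 gives 2024-06-26, which is the last day of the investigation period.
The date payment becomes effective: 2024-06-26 + 60 days = 2024-08-25.

2024-08-25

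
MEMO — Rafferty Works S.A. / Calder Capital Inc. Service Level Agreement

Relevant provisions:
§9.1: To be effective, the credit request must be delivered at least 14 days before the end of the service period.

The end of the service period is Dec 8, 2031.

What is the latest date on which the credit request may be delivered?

Dec 8, 2031 minus 14 days is Nov 24, 2031.

Nov 24, 2031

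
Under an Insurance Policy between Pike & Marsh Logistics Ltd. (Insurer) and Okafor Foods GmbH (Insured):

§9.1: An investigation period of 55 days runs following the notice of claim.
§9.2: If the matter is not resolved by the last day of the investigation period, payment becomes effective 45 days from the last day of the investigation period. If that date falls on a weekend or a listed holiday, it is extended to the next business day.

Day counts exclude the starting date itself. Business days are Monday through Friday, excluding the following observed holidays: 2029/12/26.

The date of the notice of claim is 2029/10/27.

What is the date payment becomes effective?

The last day of the investigation period: 2029/10/27 + 55 days = 2029/12/21.
The date payment becomes effective: 2029/12/21 + 45 days = 2030/02/04. 2030/02/04 is a Monday and is not a listed holiday, so no roll-forward applies.

2030/02/04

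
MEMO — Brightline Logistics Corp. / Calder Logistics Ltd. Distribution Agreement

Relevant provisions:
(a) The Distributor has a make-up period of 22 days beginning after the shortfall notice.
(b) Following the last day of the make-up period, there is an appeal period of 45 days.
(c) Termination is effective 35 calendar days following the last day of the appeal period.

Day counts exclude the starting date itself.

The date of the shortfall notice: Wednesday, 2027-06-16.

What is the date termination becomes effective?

2027-09-26

The last day of the make-up period: 22 calendar days after 2027-06-16 is 2027-07-08.
The last day of the appeal period: 45 calendar days after 2027-07-08 is 2027-08-22.
The date termination becomes effective: 35 calendar days after 2027-08-22 is 2027-09-26.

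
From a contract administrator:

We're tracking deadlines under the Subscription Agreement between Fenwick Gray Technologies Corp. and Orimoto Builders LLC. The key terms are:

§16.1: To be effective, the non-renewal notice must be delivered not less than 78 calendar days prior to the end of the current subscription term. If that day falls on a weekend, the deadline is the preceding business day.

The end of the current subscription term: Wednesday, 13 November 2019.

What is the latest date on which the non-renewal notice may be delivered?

Counting back 78 calendar days from 13 November 2019 gives 27 August 2019. That is a Tuesday, so no adjustment is needed.

27 August 2019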